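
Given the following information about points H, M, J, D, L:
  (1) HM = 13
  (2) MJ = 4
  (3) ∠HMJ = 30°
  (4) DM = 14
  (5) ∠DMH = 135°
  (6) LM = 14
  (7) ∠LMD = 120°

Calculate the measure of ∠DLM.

Step 1: By the law of cosines on triangle LMD: LD² = 14² + 14² − 2·14·14·cos(120°) = 588, so LD = 14·√3.
Step 2: By the inverse law of cosines on triangle DLM: cos(∠DLM) = ((14·√3)² + 14² − 14²) / (2·14·√3·14) = 588/678.96 = 0.866, so ∠DLM = 30°.

Therefore, the measure of angle ∠DLM = 30°.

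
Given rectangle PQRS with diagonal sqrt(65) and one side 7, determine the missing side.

The diagonal of a rectangle forms a right triangle with the two sides.
Rearranging the Pythagorean theorem: missing side = sqrt(d^2 - known^2).
= sqrt(65 - 49) = sqrt(16) = 4.

4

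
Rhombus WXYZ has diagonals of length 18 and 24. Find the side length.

The diagonals of a rhombus bisect each other at right angles.
Half-diagonals: 18/2 = 9 and 24/2 = 12
side = sqrt(9^2 + 12^2)
side = sqrt(81 + 144)
side = sqrt(225) = 15

15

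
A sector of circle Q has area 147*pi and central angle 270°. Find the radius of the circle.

The sector covers 270°/360° = 3/4 of the full circle.
Full circle area = 147*pi / 3/4 = 196*pi.
Since full area = πr², we get r² = 196*pi/π = 196, so r = 14.

14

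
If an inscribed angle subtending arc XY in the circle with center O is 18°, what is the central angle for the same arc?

The inscribed angle theorem states that a central angle is always twice any inscribed angle that subtends the same arc.
Since the inscribed angle is 18°, the central angle = 2 × 18° = 36°.

36°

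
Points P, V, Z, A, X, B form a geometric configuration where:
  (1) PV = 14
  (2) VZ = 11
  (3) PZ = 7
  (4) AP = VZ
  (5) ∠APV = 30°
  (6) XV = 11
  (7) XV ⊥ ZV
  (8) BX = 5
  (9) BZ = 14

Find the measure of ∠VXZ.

Step 1: By the law of cosines on triangle XVZ: XZ² = 11² + 11² − 2·11·11·cos(90°) = 242, so XZ = 11·√2.
Step 2: By the inverse law of cosines on triangle VXZ: cos(∠VXZ) = (11² + (11·√2)² − 11²) / (2·11·11·√2) = 242/342.24 = 0.7071, so ∠VXZ = 45°.

Therefore, the measure of angle ∠VXZ = 45°.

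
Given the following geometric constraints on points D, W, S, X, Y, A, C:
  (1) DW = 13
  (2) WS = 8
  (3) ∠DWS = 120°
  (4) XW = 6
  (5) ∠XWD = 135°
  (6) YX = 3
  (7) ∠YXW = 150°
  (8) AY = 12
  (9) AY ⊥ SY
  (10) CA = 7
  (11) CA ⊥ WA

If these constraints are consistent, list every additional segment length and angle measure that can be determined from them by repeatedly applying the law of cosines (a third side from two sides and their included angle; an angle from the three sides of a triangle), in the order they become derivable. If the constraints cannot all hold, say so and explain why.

The constraints are consistent. Derivable facts, in order:
After 1 step:
- DS ≈ 18.36
- DX ≈ 17.76
- WY ≈ 8.73
After 2 steps:
- ∠DSW = 37.83°
- ∠DXW = 31.18°
- ∠SDW = 22.17°
- ∠WDX = 13.82°
- ∠WYX = 20.1°
- ∠XWY = 9.9°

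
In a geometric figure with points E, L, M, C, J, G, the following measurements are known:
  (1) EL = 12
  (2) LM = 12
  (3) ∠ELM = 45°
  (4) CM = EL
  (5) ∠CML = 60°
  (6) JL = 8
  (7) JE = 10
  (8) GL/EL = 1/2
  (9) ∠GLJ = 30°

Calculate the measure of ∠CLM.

From the given relations: CM = EL = 12.
Step 1: By the law of cosines on triangle LMC: LC² = 12² + 12² − 2·12·12·cos(60°) = 144, so LC = 12.
Step 2: By the inverse law of cosines on triangle CLM: cos(∠CLM) = (12² + 12² − 12²) / (2·12·12) = 144/288 = 0.5, so ∠CLM = 60°.

Therefore, the measure of angle ∠CLM = 60°.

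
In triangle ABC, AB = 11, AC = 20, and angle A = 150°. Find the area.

When two sides and the included angle are known, the area formula is (1/2)ab sin(C).
The height from one side to the opposite vertex is 20 sin(150°) = 10.
Area = (1/2) * 11 * 10 = 55.

55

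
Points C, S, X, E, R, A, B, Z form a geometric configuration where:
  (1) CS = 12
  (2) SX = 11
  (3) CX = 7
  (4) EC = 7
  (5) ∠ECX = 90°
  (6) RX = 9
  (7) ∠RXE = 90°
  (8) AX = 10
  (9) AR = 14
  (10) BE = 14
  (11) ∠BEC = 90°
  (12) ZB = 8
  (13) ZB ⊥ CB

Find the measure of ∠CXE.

Step 1: By the law of cosines on triangle XCE: XE² = 7² + 7² − 2·7·7·cos(90°) = 98, so XE = 7·√2.
Step 2: By the inverse law of cosines on triangle CXE: cos(∠CXE) = (7² + (7·√2)² − 7²) / (2·7·7·√2) = 98/138.59 = 0.7071, so ∠CXE = 45°.

Therefore, the measure of angle ∠CXE = 45°.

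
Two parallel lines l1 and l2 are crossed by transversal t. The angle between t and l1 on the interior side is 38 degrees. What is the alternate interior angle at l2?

Alternate interior angles lie on opposite sides of the transversal, between the parallel lines.
By the alternate interior angle theorem, they are equal: 38 degrees.

38 degrees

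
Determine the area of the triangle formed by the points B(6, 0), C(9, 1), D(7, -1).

The Shoelace formula computes the area from vertex coordinates by summing cross products.
For vertices (6,0), (9,1), (7,-1):
Signed sum = 6*1 - 9*0 + 9*-1 - 7*1 + 7*0 - 6*-1
= 6 + -16 + 6 = -4
Area = (1/2)|-4| = 2.

2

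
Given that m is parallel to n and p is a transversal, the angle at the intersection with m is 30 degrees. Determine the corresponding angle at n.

Corresponding angles formed by parallel lines and a transversal are equal.
The given angle is 30 degrees.
The corresponding angle = 30 degrees.

30 degrees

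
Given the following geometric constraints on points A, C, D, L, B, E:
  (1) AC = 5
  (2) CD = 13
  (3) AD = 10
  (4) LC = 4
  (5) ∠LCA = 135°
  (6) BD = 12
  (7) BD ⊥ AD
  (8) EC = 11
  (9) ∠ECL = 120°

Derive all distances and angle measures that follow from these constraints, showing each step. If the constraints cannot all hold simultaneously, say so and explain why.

The constraints are consistent.

Step 1: From AC = 5, CL = 4, and ∠ACL = 135°, by the law of cosines:
  AL² = AC² + CL² - 2·AC·CL·cos(135°) = 25 + 16 + 28.28 = 69.28
  AL ≈ 8.32

Step 2: From AD = 10, DB = 12, and ∠ADB = 90°, by the law of cosines:
  AB² = AD² + DB² - 2·AD·DB·cos(90°) = 100 + 144 - 0 = 244
  AB = 2·√61

Step 3: From LC = 4, CE = 11, and ∠LCE = 120°, by the law of cosines:
  LE² = LC² + CE² - 2·LC·CE·cos(120°) = 16 + 121 + 44 = 181
  LE = √181

Step 4: From AC = 5, AD = 10, CD = 13, by the inverse law of cosines:
  cos(∠CAD) = (AC² + AD² - CD²) / (2·AC·AD)
  ∠CAD = 116.1°

Step 5: From CA = 5, CD = 13, AD = 10, by the inverse law of cosines:
  cos(∠ACD) = (CA² + CD² - AD²) / (2·CA·CD)
  ∠ACD = 43.69°

Step 6: From DA = 10, DC = 13, AC = 5, by the inverse law of cosines:
  cos(∠ADC) = (DA² + DC² - AC²) / (2·DA·DC)
  ∠ADC = 20.21°

Step 7: From AB = 2·√61, AD = 10, BD = 12, by the inverse law of cosines:
  cos(∠BAD) = (AB² + AD² - BD²) / (2·AB·AD)
  ∠BAD = 50.19°

Step 8: From AC = 5, AL = 8.32, CL = 4, by the inverse law of cosines:
  cos(∠CAL) = (AC² + AL² - CL²) / (2·AC·AL)
  ∠CAL = 19.86°

Step 9: From LA = 8.32, LC = 4, AC = 5, by the inverse law of cosines:
  cos(∠ALC) = (LA² + LC² - AC²) / (2·LA·LC)
  ∠ALC = 25.14°

Step 10: From LC = 4, LE = √181, CE = 11, by the inverse law of cosines:
  cos(∠CLE) = (LC² + LE² - CE²) / (2·LC·LE)
  ∠CLE = 45.08°

Step 11: From BA = 2·√61, BD = 12, AD = 10, by the inverse law of cosines:
  cos(∠ABD) = (BA² + BD² - AD²) / (2·BA·BD)
  ∠ABD = 39.81°

Step 12: From EC = 11, EL = √181, CL = 4, by the inverse law of cosines:
  cos(∠CEL) = (EC² + EL² - CL²) / (2·EC·EL)
  ∠CEL = 14.92°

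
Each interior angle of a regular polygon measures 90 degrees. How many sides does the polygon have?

Each interior angle of a regular n-gon is (n - 2) * 180 / n.
Setting this equal to 90:
(n - 2) * 180 / n = 90
Each exterior angle = 180 - 90 = 90 degrees.
Since exterior angles sum to 360: n = 360 / 90 = 4.

4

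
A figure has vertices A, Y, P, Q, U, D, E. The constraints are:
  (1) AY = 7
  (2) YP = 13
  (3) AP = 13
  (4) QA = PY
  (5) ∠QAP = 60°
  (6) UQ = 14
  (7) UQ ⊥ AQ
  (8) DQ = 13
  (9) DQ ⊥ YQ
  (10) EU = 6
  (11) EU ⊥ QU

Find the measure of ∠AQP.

From the given relations: QA = PY = 13.
Step 1: By the law of cosines on triangle QAP: QP² = 13² + 13² − 2·13·13·cos(60°) = 169, so QP = 13.
Step 2: By the inverse law of cosines on triangle AQP: cos(∠AQP) = (13² + 13² − 13²) / (2·13·13) = 169/338 = 0.5, so ∠AQP = 60°.

Therefore, the measure of angle ∠AQP = 60°.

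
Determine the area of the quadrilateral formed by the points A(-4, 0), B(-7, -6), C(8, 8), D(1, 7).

Using the Shoelace formula for a quadrilateral (vertices in order):
Area = (1/2)|sum of (x_i * y_(i+1) - x_(i+1) * y_i)|
Terms: (-4*-6 - -7*0) = 24, (-7*8 - 8*-6) = -8, (8*7 - 1*8) = 48, (1*0 - -4*7) = 28
Sum = 92
Area = (1/2)(92) = 46

46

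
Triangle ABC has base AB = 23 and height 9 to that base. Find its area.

A triangle's area is half the area of a rectangle with the same base and height.
Area = (1/2) * 23 * 9 = 207/2.

207/2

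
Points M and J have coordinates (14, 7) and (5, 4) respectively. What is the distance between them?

d = sqrt((-9)^2 + (-3)^2) = sqrt(90) = 3*sqrt(10)

3*sqrt(10)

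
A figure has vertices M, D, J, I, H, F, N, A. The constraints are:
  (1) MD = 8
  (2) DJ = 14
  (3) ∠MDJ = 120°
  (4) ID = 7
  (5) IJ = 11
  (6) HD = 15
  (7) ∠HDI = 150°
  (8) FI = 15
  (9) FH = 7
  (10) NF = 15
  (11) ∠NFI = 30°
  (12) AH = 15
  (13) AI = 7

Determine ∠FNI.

Step 1: By the law of cosines on triangle NFI: NI² = 15² + 15² − 2·15·15·cos(30°) = 60.29, so NI ≈ 7.76.
Step 2: By the inverse law of cosines on triangle FNI: cos(∠FNI) = (15² + 7.76² − 15²) / (2·15·7.76) = 60.29/232.94 = 0.2588, so ∠FNI = 75°.

Therefore, the measure of angle ∠FNI = 75°.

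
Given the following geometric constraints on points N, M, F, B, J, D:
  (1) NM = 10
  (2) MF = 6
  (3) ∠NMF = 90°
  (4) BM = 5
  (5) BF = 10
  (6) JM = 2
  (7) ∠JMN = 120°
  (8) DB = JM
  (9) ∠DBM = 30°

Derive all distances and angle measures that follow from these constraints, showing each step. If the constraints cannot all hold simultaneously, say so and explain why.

The constraints are consistent.

From the given relations:
  DB = JM = 2

Step 1: From NM = 10, MF = 6, and ∠NMF = 90°, by the law of cosines:
  NF² = NM² + MF² - 2·NM·MF·cos(90°) = 100 + 36 - 0 = 136
  NF = 2·√34

Step 2: From NM = 10, MJ = 2, and ∠NMJ = 120°, by the law of cosines:
  NJ² = NM² + MJ² - 2·NM·MJ·cos(120°) = 100 + 4 + 20 = 124
  NJ = 2·√31

Step 3: From MB = 5, BD = 2, and ∠MBD = 30°, by the law of cosines:
  MD² = MB² + BD² - 2·MB·BD·cos(30°) = 25 + 4 - 17.32 = 11.68
  MD ≈ 3.42

Step 4: From MB = 5, MF = 6, BF = 10, by the inverse law of cosines:
  cos(∠BMF) = (MB² + MF² - BF²) / (2·MB·MF)
  ∠BMF = 130.54°

Step 5: From FB = 10, FM = 6, BM = 5, by the inverse law of cosines:
  cos(∠BFM) = (FB² + FM² - BM²) / (2·FB·FM)
  ∠BFM = 22.33°

Step 6: From BF = 10, BM = 5, FM = 6, by the inverse law of cosines:
  cos(∠FBM) = (BF² + BM² - FM²) / (2·BF·BM)
  ∠FBM = 27.13°

Step 7: From NF = 2·√34, NM = 10, FM = 6, by the inverse law of cosines:
  cos(∠FNM) = (NF² + NM² - FM²) / (2·NF·NM)
  ∠FNM = 30.96°

Step 8: From NJ = 2·√31, NM = 10, JM = 2, by the inverse law of cosines:
  cos(∠JNM) = (NJ² + NM² - JM²) / (2·NJ·NM)
  ∠JNM = 8.95°

Step 9: From MB = 5, MD = 3.42, BD = 2, by the inverse law of cosines:
  cos(∠BMD) = (MB² + MD² - BD²) / (2·MB·MD)
  ∠BMD = 17.01°

Step 10: From FM = 6, FN = 2·√34, MN = 10, by the inverse law of cosines:
  cos(∠MFN) = (FM² + FN² - MN²) / (2·FM·FN)
  ∠MFN = 59.04°

Step 11: From JM = 2, JN = 2·√31, MN = 10, by the inverse law of cosines:
  cos(∠MJN) = (JM² + JN² - MN²) / (2·JM·JN)
  ∠MJN = 51.05°

Step 12: From DB = 2, DM = 3.42, BM = 5, by the inverse law of cosines:
  cos(∠BDM) = (DB² + DM² - BM²) / (2·DB·DM)
  ∠BDM = 132.99°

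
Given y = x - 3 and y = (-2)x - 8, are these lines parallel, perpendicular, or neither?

Slope of line 1: m1 = 1
Slope of line 2: m2 = -2
m1 != m2 (1 != -2), so not parallel.
m1 * m2 = (1) * (-2) = -2 != -1, so not perpendicular.
The lines are neither parallel nor perpendicular.

Neither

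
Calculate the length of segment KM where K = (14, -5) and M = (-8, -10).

d = sqrt((-8 - 14)^2 + (-10 - -5)^2)
d = sqrt(-22^2 + -5^2)
d = sqrt(484 + 25)
d = sqrt(509)

sqrt(509)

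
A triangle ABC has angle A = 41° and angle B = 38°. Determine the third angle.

By the triangle angle sum property, the three interior angles of any triangle add up to 180°.
We know angle A = 41° and angle B = 38°, so their sum is 79°.
Therefore angle C = 180° - 79° = 101°.

101 degrees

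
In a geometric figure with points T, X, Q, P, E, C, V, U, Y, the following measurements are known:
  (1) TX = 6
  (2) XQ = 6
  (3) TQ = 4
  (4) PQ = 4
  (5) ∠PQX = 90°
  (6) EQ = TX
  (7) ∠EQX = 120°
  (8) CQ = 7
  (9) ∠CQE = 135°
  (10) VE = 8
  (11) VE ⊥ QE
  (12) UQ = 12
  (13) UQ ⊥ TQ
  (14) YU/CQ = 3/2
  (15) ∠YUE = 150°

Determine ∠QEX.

From the given relations: EQ = TX = 6.
Step 1: By the law of cosines on triangle EQX: EX² = 6² + 6² − 2·6·6·cos(120°) = 108, so EX = 6·√3.
Step 2: By the inverse law of cosines on triangle QEX: cos(∠QEX) = (6² + (6·√3)² − 6²) / (2·6·6·√3) = 108/124.71 = 0.866, so ∠QEX = 30°.

Therefore, the measure of angle ∠QEX = 30°.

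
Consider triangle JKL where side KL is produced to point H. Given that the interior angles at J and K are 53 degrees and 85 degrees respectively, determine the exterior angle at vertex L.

Exterior angle = 53 + 85 = 138 degrees (exterior angle theorem).

138 degrees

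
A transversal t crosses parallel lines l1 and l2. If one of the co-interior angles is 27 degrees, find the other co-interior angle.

Co-interior angles (same-side interior) formed by parallel lines and a transversal are supplementary (sum to 180 degrees).
The given angle is 27 degrees.
The co-interior angle = 180 - 27 = 153 degrees.

153 degrees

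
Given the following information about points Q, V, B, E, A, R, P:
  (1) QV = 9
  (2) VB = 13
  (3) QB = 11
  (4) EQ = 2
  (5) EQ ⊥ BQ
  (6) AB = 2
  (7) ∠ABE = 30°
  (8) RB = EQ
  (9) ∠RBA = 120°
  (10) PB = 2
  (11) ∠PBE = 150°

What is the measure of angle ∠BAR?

From the given relations: RB = EQ = 2.
Step 1: By the law of cosines on triangle ABR: AR² = 2² + 2² − 2·2·2·cos(120°) = 12, so AR = 2·√3.
Step 2: By the inverse law of cosines on triangle BAR: cos(∠BAR) = (2² + (2·√3)² − 2²) / (2·2·2·√3) = 12/13.86 = 0.866, so ∠BAR = 30°.

Therefore, the measure of angle ∠BAR = 30°.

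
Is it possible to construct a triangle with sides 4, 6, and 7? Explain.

For three segments to close into a triangle, no single side can be as long as the other two combined.
The longest side is 7, and 4 + 6 = 10 > 7.
A triangle can be formed.

Yes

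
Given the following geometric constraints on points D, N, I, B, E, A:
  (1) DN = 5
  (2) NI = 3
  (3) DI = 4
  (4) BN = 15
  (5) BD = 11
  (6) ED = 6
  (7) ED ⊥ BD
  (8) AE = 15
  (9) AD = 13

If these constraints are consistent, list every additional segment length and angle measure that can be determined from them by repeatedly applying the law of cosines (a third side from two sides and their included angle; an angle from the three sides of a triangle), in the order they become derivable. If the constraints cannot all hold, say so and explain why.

The constraints are consistent. Derivable facts, in order:
After 1 step:
- BE = √157
- ∠ADE = 97.37°
- ∠AED = 59.26°
- ∠BDN = 135.9°
- ∠BND = 30.68°
- ∠DAE = 23.37°
- ∠DBN = 13.41°
- ∠DIN = 90°
- ∠DNI = 53.13°
- ∠IDN = 36.87°
After 2 steps:
- ∠BED = 61.39°
- ∠DBE = 28.61°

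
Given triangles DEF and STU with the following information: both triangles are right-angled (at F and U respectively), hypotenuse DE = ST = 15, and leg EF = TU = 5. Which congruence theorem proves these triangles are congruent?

Consider the given information: both triangles are right-angled (at F and U respectively), hypotenuse DE = ST = 15, and leg EF = TU = 5
This is not SAS or AAS: SAS requires two sides and the included angle between them. AAS requires two angles and a non-included side.
The correct criterion is HL. The hypotenuse and one leg of two right triangles are equal (Hypotenuse-Leg).

HL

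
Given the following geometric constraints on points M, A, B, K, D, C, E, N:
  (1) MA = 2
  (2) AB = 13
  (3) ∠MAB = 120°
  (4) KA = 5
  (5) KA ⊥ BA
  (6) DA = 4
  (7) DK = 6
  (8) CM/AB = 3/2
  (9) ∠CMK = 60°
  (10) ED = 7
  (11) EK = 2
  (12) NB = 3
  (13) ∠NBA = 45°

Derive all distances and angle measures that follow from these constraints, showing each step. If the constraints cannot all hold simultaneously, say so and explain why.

The constraints are consistent.

From the given relations:
  CM = 3/2·AB = 3/2·13 ≈ 19.5

Step 1: From MA = 2, AB = 13, and ∠MAB = 120°, by the law of cosines:
  MB² = MA² + AB² - 2·MA·AB·cos(120°) = 4 + 169 + 26 = 199
  MB = √199

Step 2: From AB = 13, BN = 3, and ∠ABN = 45°, by the law of cosines:
  AN² = AB² + BN² - 2·AB·BN·cos(45°) = 169 + 9 - 55.15 = 122.8
  AN ≈ 11.08

Step 3: From BA = 13, AK = 5, and ∠BAK = 90°, by the law of cosines:
  BK² = BA² + AK² - 2·BA·AK·cos(90°) = 169 + 25 - 0 = 194
  BK = √194

Step 4: From AD = 4, AK = 5, DK = 6, by the inverse law of cosines:
  cos(∠DAK) = (AD² + AK² - DK²) / (2·AD·AK)
  ∠DAK = 82.82°

Step 5: From KA = 5, KD = 6, AD = 4, by the inverse law of cosines:
  cos(∠AKD) = (KA² + KD² - AD²) / (2·KA·KD)
  ∠AKD = 41.41°

Step 6: From KD = 6, KE = 2, DE = 7, by the inverse law of cosines:
  cos(∠DKE) = (KD² + KE² - DE²) / (2·KD·KE)
  ∠DKE = 112.02°

Step 7: From DA = 4, DK = 6, AK = 5, by the inverse law of cosines:
  cos(∠ADK) = (DA² + DK² - AK²) / (2·DA·DK)
  ∠ADK = 55.77°

Step 8: From DE = 7, DK = 6, EK = 2, by the inverse law of cosines:
  cos(∠EDK) = (DE² + DK² - EK²) / (2·DE·DK)
  ∠EDK = 15.36°

Step 9: From ED = 7, EK = 2, DK = 6, by the inverse law of cosines:
  cos(∠DEK) = (ED² + EK² - DK²) / (2·ED·EK)
  ∠DEK = 52.62°

Step 10: From MA = 2, MB = √199, AB = 13, by the inverse law of cosines:
  cos(∠AMB) = (MA² + MB² - AB²) / (2·MA·MB)
  ∠AMB = 52.95°

Step 11: From AB = 13, AN = 11.08, BN = 3, by the inverse law of cosines:
  cos(∠BAN) = (AB² + AN² - BN²) / (2·AB·AN)
  ∠BAN = 11.03°

Step 12: From BA = 13, BK = √194, AK = 5, by the inverse law of cosines:
  cos(∠ABK) = (BA² + BK² - AK²) / (2·BA·BK)
  ∠ABK = 21.04°

Step 13: From BA = 13, BM = √199, AM = 2, by the inverse law of cosines:
  cos(∠ABM) = (BA² + BM² - AM²) / (2·BA·BM)
  ∠ABM = 7.05°

Step 14: From KA = 5, KB = √194, AB = 13, by the inverse law of cosines:
  cos(∠AKB) = (KA² + KB² - AB²) / (2·KA·KB)
  ∠AKB = 68.96°

Step 15: From NA = 11.08, NB = 3, AB = 13, by the inverse law of cosines:
  cos(∠ANB) = (NA² + NB² - AB²) / (2·NA·NB)
  ∠ANB = 123.97°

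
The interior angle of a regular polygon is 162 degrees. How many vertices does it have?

The exterior angle is the supplement of the interior angle: 180 - 162 = 18 degrees.
Since the exterior angles of any convex polygon sum to 360 degrees, the number of sides is 360 / 18 = 20.

20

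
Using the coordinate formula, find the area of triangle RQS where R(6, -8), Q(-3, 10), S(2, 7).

Shoelace: Area = (1/2)|6(10-7) + -3(7--8) + 2(-8-10)| = (1/2)(63) = 63/2

63/2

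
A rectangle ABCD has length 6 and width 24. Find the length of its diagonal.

A rectangle's diagonal splits it into two right triangles, with the diagonal as the hypotenuse.
By the Pythagorean theorem, d^2 = 6^2 + 24^2 = 612.
Therefore d = sqrt(612) = 6*sqrt(17).

6*sqrt(17)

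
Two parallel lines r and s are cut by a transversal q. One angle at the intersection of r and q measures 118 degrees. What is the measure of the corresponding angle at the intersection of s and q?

When a transversal crosses parallel lines, angles in the same position at each intersection are called corresponding angles.
These are always equal, so the answer is 118 degrees.

118 degrees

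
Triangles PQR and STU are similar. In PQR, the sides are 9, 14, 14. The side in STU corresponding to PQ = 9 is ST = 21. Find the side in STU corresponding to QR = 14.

Similar triangles have proportional sides. Setting up the proportion:
ST / PQ = TU / QR
21 / 9 = TU / 14
TU = 14 * 21 / 9 = 98/3.

98/3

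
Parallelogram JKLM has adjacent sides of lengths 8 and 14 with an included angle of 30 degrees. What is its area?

The area of a parallelogram equals the product of two adjacent sides times the sine of the included angle.
This is because the height equals 14 * sin(30°) = 7.
Area = 8 * 7 = 56

56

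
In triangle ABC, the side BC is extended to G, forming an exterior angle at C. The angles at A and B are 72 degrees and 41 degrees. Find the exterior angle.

The interior angle at C is 180 - 72 - 41 = 67 degrees.
The exterior angle and interior angle at C are supplementary:
Exterior angle = 180 - 67 = 113 degrees.

113 degrees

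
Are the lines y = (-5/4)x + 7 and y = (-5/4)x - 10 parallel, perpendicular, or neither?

Slope of line 1: m1 = -5/4
Slope of line 2: m2 = -5/4
Since m1 = m2 = -5/4, the lines are parallel.

Parallel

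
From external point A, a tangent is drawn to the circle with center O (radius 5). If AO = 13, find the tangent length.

Let T be the point of tangency. Then OT ⊥ AT (radius ⊥ tangent).
In right triangle OTA: OA² = OT² + AT²
13² = 5² + AT²
AT² = 144, AT = 12

12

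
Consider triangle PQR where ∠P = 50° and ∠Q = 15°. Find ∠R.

The interior angles sum to 180°: angle R = 180 - 50 - 15 = 115°.
The triangle is obtuse (angles 50°, 15°, 115°).

115 degrees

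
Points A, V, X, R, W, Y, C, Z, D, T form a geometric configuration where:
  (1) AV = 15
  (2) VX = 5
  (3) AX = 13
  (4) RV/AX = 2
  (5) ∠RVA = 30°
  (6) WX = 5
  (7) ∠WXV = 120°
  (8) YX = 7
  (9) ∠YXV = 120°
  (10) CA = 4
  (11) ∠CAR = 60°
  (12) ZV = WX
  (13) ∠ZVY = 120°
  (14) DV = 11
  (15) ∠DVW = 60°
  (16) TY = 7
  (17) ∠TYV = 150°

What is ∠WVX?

Step 1: By the law of cosines on triangle VXW: VW² = 5² + 5² − 2·5·5·cos(120°) = 75, so VW = 5·√3.
Step 2: By the inverse law of cosines on triangle WVX: cos(∠WVX) = ((5·√3)² + 5² − 5²) / (2·5·√3·5) = 75/86.6 = 0.866, so ∠WVX = 30°.

Therefore, the measure of angle ∠WVX = 30°.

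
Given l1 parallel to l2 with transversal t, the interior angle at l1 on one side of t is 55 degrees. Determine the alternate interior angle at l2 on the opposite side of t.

Alternate interior angles are equal: 55 degrees.

55 degrees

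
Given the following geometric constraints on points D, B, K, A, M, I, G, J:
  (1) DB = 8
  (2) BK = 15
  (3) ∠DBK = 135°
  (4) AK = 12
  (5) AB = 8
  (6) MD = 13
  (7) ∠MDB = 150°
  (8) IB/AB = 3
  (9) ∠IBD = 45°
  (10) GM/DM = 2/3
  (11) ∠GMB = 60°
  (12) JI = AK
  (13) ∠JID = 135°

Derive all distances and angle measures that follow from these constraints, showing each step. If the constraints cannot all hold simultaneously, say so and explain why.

The constraints are consistent.

From the given relations:
  IB = 3·AB = 3·8 = 24
  GM = 2/3·DM = 2/3·13 ≈ 8.67
  JI = AK = 12

Step 1: From DB = 8, BK = 15, and ∠DBK = 135°, by the law of cosines:
  DK² = DB² + BK² - 2·DB·BK·cos(135°) = 64 + 225 + 169.7 = 458.7
  DK ≈ 21.42

Step 2: From DB = 8, BI = 24, and ∠DBI = 45°, by the law of cosines:
  DI² = DB² + BI² - 2·DB·BI·cos(45°) = 64 + 576 - 271.5 = 368.5
  DI ≈ 19.2

Step 3: From BD = 8, DM = 13, and ∠BDM = 150°, by the law of cosines:
  BM² = BD² + DM² - 2·BD·DM·cos(150°) = 64 + 169 + 180.1 = 413.1
  BM ≈ 20.33

Step 4: From BA = 8, BK = 15, AK = 12, by the inverse law of cosines:
  cos(∠ABK) = (BA² + BK² - AK²) / (2·BA·BK)
  ∠ABK = 52.83°

Step 5: From KA = 12, KB = 15, AB = 8, by the inverse law of cosines:
  cos(∠AKB) = (KA² + KB² - AB²) / (2·KA·KB)
  ∠AKB = 32.09°

Step 6: From AB = 8, AK = 12, BK = 15, by the inverse law of cosines:
  cos(∠BAK) = (AB² + AK² - BK²) / (2·AB·AK)
  ∠BAK = 95.08°

Step 7: From DI = 19.2, IJ = 12, and ∠DIJ = 135°, by the law of cosines:
  DJ² = DI² + IJ² - 2·DI·IJ·cos(135°) = 368.5 + 144 + 325.8 = 838.2
  DJ ≈ 28.95

Step 8: From BM = 20.33, MG = 8.67, and ∠BMG = 60°, by the law of cosines:
  BG² = BM² + MG² - 2·BM·MG·cos(60°) = 413.1 + 75.11 - 176.2 = 312.1
  BG ≈ 17.67

Step 9: From DB = 8, DI = 19.2, BI = 24, by the inverse law of cosines:
  cos(∠BDI) = (DB² + DI² - BI²) / (2·DB·DI)
  ∠BDI = 117.86°

Step 10: From DB = 8, DK = 21.42, BK = 15, by the inverse law of cosines:
  cos(∠BDK) = (DB² + DK² - BK²) / (2·DB·DK)
  ∠BDK = 29.69°

Step 11: From BD = 8, BM = 20.33, DM = 13, by the inverse law of cosines:
  cos(∠DBM) = (BD² + BM² - DM²) / (2·BD·BM)
  ∠DBM = 18.65°

Step 12: From KB = 15, KD = 21.42, BD = 8, by the inverse law of cosines:
  cos(∠BKD) = (KB² + KD² - BD²) / (2·KB·KD)
  ∠BKD = 15.31°

Step 13: From MB = 20.33, MD = 13, BD = 8, by the inverse law of cosines:
  cos(∠BMD) = (MB² + MD² - BD²) / (2·MB·MD)
  ∠BMD = 11.35°

Step 14: From IB = 24, ID = 19.2, BD = 8, by the inverse law of cosines:
  cos(∠BID) = (IB² + ID² - BD²) / (2·IB·ID)
  ∠BID = 17.14°

Step 15: From DI = 19.2, DJ = 28.95, IJ = 12, by the inverse law of cosines:
  cos(∠IDJ) = (DI² + DJ² - IJ²) / (2·DI·DJ)
  ∠IDJ = 17.04°

Step 16: From BG = 17.67, BM = 20.33, GM = 8.67, by the inverse law of cosines:
  cos(∠GBM) = (BG² + BM² - GM²) / (2·BG·BM)
  ∠GBM = 25.14°

Step 17: From GB = 17.67, GM = 8.67, BM = 20.33, by the inverse law of cosines:
  cos(∠BGM) = (GB² + GM² - BM²) / (2·GB·GM)
  ∠BGM = 94.86°

Step 18: From JD = 28.95, JI = 12, DI = 19.2, by the inverse law of cosines:
  cos(∠DJI) = (JD² + JI² - DI²) / (2·JD·JI)
  ∠DJI = 27.96°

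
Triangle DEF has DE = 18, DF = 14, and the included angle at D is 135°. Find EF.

Law of cosines: EF^2 = 18^2 + 14^2 - 2(18)(14)cos(135°) = 252*sqrt(2) + 520, so EF = 2*sqrt(63*sqrt(2) + 130).

2*sqrt(63*sqrt(2) + 130)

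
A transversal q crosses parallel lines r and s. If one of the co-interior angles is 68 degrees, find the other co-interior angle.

Co-interior angles (same-side interior) formed by parallel lines and a transversal are supplementary (sum to 180 degrees).
The given angle is 68 degrees.
The co-interior angle = 180 - 68 = 112 degrees.

112 degrees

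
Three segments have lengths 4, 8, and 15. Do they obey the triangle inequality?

Check the triangle inequality: 4 + 8 = 12 ≤ 15.
Since the sum of two sides does not exceed the third, no triangle can be formed.

No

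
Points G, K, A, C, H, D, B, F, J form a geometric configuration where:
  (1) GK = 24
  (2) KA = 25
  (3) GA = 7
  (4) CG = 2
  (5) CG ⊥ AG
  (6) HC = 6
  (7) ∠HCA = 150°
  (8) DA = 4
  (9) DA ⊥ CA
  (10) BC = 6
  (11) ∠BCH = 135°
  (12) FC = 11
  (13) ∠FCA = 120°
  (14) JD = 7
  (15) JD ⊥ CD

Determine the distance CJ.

Step 1: By the law of cosines on triangle CGA: CA² = 2² + 7² − 2·2·7·cos(90°) = 53, so CA = √53.
Step 2: By the law of cosines on triangle CAD: CD² = √53² + 4² − 2·√53·4·cos(90°) = 69, so CD = √69.
Step 3: By the law of cosines on triangle CDJ: CJ² = √69² + 7² − 2·√69·7·cos(90°) = 118, so CJ = √118.

Therefore, the length of CJ = √118.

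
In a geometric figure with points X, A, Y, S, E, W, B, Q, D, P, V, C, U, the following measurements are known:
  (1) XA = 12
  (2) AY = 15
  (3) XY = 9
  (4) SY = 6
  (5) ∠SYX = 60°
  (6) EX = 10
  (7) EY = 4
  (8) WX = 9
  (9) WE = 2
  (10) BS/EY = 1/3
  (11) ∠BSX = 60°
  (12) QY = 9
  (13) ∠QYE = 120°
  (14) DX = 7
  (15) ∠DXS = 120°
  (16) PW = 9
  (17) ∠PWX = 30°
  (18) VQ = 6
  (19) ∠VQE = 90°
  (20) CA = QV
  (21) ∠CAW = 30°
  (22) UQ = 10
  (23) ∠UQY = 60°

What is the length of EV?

Step 1: By the law of cosines on triangle EYQ: EQ² = 4² + 9² − 2·4·9·cos(120°) = 133, so EQ = √133.
Step 2: By the law of cosines on triangle EQV: EV² = √133² + 6² − 2·√133·6·cos(90°) = 169, so EV = 13.

Therefore, the length of EV = 13.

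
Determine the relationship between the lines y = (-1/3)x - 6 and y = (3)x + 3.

Slope of line 1: m1 = -1/3
Slope of line 2: m2 = 3
m1 * m2 = -1, so perpendicular.

Perpendicular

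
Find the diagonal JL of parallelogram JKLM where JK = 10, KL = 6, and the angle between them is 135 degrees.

Law of cosines: d^2 = 10^2 + 6^2 - 2(10)(6)cos(135°) = 60*sqrt(2) + 136, so d = 2*sqrt(15*sqrt(2) + 34).

2*sqrt(15*sqrt(2) + 34)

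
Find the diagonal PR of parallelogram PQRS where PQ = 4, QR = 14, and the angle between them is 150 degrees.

Law of cosines: d^2 = 4^2 + 14^2 - 2(4)(14)cos(150°) = 56*sqrt(3) + 212, so d = 2*sqrt(14*sqrt(3) + 53).

2*sqrt(14*sqrt(3) + 53)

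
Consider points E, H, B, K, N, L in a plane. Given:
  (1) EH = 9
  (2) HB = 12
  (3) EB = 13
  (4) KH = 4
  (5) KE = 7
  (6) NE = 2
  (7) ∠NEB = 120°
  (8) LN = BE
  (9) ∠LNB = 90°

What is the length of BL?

From the given relations: LN = BE = 13.
Step 1: By the law of cosines on triangle BEN: BN² = 13² + 2² − 2·13·2·cos(120°) = 199, so BN = √199.
Step 2: By the law of cosines on triangle BNL: BL² = √199² + 13² − 2·√199·13·cos(90°) = 368, so BL = 4·√23.

Therefore, the length of BL = 4·√23.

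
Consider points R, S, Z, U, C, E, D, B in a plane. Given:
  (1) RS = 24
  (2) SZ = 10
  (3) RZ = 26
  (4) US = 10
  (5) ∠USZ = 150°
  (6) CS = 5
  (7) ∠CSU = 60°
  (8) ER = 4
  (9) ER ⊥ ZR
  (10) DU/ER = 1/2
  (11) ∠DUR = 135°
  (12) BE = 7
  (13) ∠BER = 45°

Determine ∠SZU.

Step 1: By the law of cosines on triangle ZSU: ZU² = 10² + 10² − 2·10·10·cos(150°) = 373.21, so ZU ≈ 19.32.
Step 2: By the inverse law of cosines on triangle SZU: cos(∠SZU) = (10² + 19.32² − 10²) / (2·10·19.32) = 373.21/386.37 = 0.9659, so ∠SZU = 15°.

Therefore, the measure of angle ∠SZU = 15°.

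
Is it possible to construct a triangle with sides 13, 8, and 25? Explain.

No.
The triangle inequality is violated: 13 + 8 = 21 ≤ 25.
These lengths cannot form a triangle.

No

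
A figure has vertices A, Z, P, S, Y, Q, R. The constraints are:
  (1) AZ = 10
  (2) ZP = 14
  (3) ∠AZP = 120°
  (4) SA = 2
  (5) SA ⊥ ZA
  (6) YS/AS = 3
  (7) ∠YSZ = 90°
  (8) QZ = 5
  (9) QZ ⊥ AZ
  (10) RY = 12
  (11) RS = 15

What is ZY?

From the given relations: YS = 3·AS = 3·2 = 6.
Step 1: By the law of cosines on triangle ZAS: ZS² = 10² + 2² − 2·10·2·cos(90°) = 104, so ZS = 2·√26.
Step 2: By the law of cosines on triangle ZSY: ZY² = (2·√26)² + 6² − 2·2·√26·6·cos(90°) = 140, so ZY = 2·√35.

Therefore, the length of ZY = 2·√35.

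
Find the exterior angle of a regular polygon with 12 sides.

Each exterior angle of a regular n-gon is 360 / n.
For n = 12: 360 / 12 = 30 degrees.

30 degrees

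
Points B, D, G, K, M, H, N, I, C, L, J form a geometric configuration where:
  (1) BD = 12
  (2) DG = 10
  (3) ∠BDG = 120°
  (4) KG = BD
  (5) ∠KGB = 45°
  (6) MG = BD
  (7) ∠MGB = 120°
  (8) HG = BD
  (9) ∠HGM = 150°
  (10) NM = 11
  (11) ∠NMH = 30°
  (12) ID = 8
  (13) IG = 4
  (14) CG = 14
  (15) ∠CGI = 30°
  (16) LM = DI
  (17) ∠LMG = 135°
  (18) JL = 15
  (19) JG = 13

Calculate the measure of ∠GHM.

From the given relations: HG = BD = 12; MG = BD = 12.
Step 1: By the law of cosines on triangle HGM: HM² = 12² + 12² − 2·12·12·cos(150°) = 537.42, so HM ≈ 23.18.
Step 2: By the inverse law of cosines on triangle GHM: cos(∠GHM) = (12² + 23.18² − 12²) / (2·12·23.18) = 537.42/556.37 = 0.9659, so ∠GHM = 15°.

Therefore, the measure of angle ∠GHM = 15°.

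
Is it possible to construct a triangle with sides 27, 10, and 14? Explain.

Check the triangle inequality: 10 + 14 = 24 ≤ 27.
Since the sum of two sides does not exceed the third, no triangle can be formed.

No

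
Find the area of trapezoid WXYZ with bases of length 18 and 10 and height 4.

Area of a trapezoid = (base1 + base2) * height / 2
Area = (18 + 10) * 4 / 2
Area = 28 * 4 / 2
Area = 112 / 2
Area = 56

56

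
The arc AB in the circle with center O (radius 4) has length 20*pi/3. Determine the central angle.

θ = 360 × 20*pi/3 / (2π × 4) = 300° (rearranging arc length formula).

300°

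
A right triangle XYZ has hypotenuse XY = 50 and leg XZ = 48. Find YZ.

YZ = sqrt(50^2 - 48^2) = sqrt(196) = 14

14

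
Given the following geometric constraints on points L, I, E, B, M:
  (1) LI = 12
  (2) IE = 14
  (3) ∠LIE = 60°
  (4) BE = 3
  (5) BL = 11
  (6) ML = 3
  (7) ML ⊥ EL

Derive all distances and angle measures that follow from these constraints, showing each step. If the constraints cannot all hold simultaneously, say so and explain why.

The constraints are consistent.

Step 1: From LI = 12, IE = 14, and ∠LIE = 60°, by the law of cosines:
  LE² = LI² + IE² - 2·LI·IE·cos(60°) = 144 + 196 - 168 = 172
  LE = 2·√43

Step 2: From EL = 2·√43, LM = 3, and ∠ELM = 90°, by the law of cosines:
  EM² = EL² + LM² - 2·EL·LM·cos(90°) = 172 + 9 - 0 = 181
  EM = √181

Step 3: From LB = 11, LE = 2·√43, BE = 3, by the inverse law of cosines:
  cos(∠BLE) = (LB² + LE² - BE²) / (2·LB·LE)
  ∠BLE = 10.16°

Step 4: From LE = 2·√43, LI = 12, EI = 14, by the inverse law of cosines:
  cos(∠ELI) = (LE² + LI² - EI²) / (2·LE·LI)
  ∠ELI = 67.59°

Step 5: From EB = 3, EL = 2·√43, BL = 11, by the inverse law of cosines:
  cos(∠BEL) = (EB² + EL² - BL²) / (2·EB·EL)
  ∠BEL = 40.32°

Step 6: From EI = 14, EL = 2·√43, IL = 12, by the inverse law of cosines:
  cos(∠IEL) = (EI² + EL² - IL²) / (2·EI·EL)
  ∠IEL = 52.41°

Step 7: From BE = 3, BL = 11, EL = 2·√43, by the inverse law of cosines:
  cos(∠EBL) = (BE² + BL² - EL²) / (2·BE·BL)
  ∠EBL = 129.52°

Step 8: From EL = 2·√43, EM = √181, LM = 3, by the inverse law of cosines:
  cos(∠LEM) = (EL² + EM² - LM²) / (2·EL·EM)
  ∠LEM = 12.88°

Step 9: From ME = √181, ML = 3, EL = 2·√43, by the inverse law of cosines:
  cos(∠EML) = (ME² + ML² - EL²) / (2·ME·ML)
  ∠EML = 77.12°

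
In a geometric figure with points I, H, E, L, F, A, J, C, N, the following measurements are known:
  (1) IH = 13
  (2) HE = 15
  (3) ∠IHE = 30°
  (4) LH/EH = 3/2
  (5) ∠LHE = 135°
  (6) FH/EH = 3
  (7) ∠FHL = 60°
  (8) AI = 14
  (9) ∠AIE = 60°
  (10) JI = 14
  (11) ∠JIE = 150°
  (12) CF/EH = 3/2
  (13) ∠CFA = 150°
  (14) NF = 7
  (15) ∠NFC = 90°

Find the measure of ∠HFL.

From the given relations: FH = 3·EH = 3·15 = 45; LH = 3/2·EH = 3/2·15 ≈ 22.5.
Step 1: By the law of cosines on triangle FHL: FL² = 45² + 22.5² − 2·45·22.5·cos(60°) = 1518.75, so FL ≈ 38.97.
Step 2: By the inverse law of cosines on triangle HFL: cos(∠HFL) = (45² + 38.97² − 22.5²) / (2·45·38.97) = 3037.5/3507.4 = 0.866, so ∠HFL = 30°.

Therefore, the measure of angle ∠HFL = 30°.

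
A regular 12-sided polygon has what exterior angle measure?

Each exterior angle of a regular n-gon is 360 / n.
For n = 12: 360 / 12 = 30 degrees.

30 degrees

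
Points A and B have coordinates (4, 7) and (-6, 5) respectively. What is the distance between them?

The horizontal distance is |-6 - 4| = 10 and the vertical distance is |5 - 7| = 2.
By the Pythagorean theorem, d = sqrt(10^2 + 2^2) = sqrt(104) = 2*sqrt(26).

2*sqrt(26)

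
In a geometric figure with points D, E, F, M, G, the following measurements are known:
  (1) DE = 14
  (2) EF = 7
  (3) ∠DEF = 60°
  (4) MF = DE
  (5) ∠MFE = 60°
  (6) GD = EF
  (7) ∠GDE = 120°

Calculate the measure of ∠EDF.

Step 1: By the law of cosines on triangle DEF: DF² = 14² + 7² − 2·14·7·cos(60°) = 147, so DF = 7·√3.
Step 2: By the inverse law of cosines on triangle EDF: cos(∠EDF) = (14² + (7·√3)² − 7²) / (2·14·7·√3) = 294/339.48 = 0.866, so ∠EDF = 30°.

Therefore, the measure of angle ∠EDF = 30°.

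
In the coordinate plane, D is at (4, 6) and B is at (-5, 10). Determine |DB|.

d = sqrt((-5 - 4)^2 + (10 - 6)^2)
d = sqrt(-9^2 + 4^2)
d = sqrt(81 + 16)
d = sqrt(97)

sqrt(97)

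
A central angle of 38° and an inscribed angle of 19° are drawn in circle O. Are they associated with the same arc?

By the inscribed angle theorem, if both angles subtend the same arc, the inscribed angle must be half the central angle.
Half of 38° = 19°, which equals the given inscribed angle of 19°.
Therefore, yes, they correspond to the same arc.

Yes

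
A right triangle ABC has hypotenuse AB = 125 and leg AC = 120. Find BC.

By the Pythagorean theorem: BC^2 = AB^2 - AC^2
BC^2 = 125^2 - 120^2 = 15625 - 14400 = 1225
BC = sqrt(1225) = 35

35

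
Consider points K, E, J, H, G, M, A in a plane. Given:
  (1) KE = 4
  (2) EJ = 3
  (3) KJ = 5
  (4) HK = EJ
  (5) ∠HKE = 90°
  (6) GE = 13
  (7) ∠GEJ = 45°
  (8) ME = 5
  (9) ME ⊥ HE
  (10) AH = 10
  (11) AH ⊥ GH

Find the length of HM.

From the given relations: HK = EJ = 3.
Step 1: By the law of cosines on triangle EKH: EH² = 4² + 3² − 2·4·3·cos(90°) = 25, so EH = 5.
Step 2: By the law of cosines on triangle HEM: HM² = 5² + 5² − 2·5·5·cos(90°) = 50, so HM = 5·√2.

Therefore, the length of HM = 5·√2.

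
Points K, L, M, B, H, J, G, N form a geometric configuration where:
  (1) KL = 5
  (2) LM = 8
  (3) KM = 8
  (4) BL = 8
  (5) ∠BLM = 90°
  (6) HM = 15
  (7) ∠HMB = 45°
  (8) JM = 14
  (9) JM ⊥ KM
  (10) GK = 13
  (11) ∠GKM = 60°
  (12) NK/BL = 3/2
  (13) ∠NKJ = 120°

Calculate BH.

Step 1: By the law of cosines on triangle BLM: BM² = 8² + 8² − 2·8·8·cos(90°) = 128, so BM = 8·√2.
Step 2: By the law of cosines on triangle BMH: BH² = (8·√2)² + 15² − 2·8·√2·15·cos(45°) = 113, so BH = √113.

Therefore, the length of BH = √113.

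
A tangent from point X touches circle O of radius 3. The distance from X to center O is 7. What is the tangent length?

Let T be the point of tangency. Then OT ⊥ XT (radius ⊥ tangent).
In right triangle OTX: OX² = OT² + XT²
7² = 3² + XT²
XT² = 40, XT = 2*sqrt(10)

2*sqrt(10)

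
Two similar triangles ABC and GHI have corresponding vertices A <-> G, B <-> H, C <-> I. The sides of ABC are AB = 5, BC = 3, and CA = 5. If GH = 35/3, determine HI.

Similar triangles have proportional sides. Setting up the proportion:
GH / AB = HI / BC
35/3 / 5 = HI / 3
HI = 3 * 35/3 / 5 = 7.

7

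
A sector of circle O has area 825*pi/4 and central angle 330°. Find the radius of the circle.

Sector area A = πr² × θ/360, so r² = 360A / (πθ).
r² = 360 × 825*pi/4 / (π × 330)
r² = 225
r = 15

15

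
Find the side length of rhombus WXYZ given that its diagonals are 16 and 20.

The diagonals of a rhombus bisect each other at right angles.
Half-diagonals: 16/2 = 8 and 20/2 = 10
side = sqrt(8^2 + 10^2)
side = sqrt(64 + 100)
side = sqrt(164) = 2*sqrt(41)

2*sqrt(41)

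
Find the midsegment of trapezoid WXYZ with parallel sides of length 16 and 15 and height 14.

The midsegment of a trapezoid = (base1 + base2) / 2
midsegment = (16 + 15) / 2
midsegment = 31 / 2
midsegment = 31/2

31/2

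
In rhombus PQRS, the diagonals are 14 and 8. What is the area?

Area = (14 * 8) / 2 = 112 / 2 = 56

56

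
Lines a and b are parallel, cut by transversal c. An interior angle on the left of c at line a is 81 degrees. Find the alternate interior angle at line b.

Alternate interior angles are equal: 81 degrees.

81 degrees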